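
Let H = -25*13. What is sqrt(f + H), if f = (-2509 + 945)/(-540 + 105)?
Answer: I*sqrt(60817785)/435 ≈ 17.928*I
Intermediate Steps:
H = -325
f = 1564/435 (f = -1564/(-435) = -1564*(-1/435) = 1564/435 ≈ 3.5954)
sqrt(f + H) = sqrt(1564/435 - 325) = sqrt(-139811/435) = I*sqrt(60817785)/435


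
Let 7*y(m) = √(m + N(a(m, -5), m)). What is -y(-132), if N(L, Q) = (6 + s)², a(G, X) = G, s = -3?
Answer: -I*√123/7 ≈ -1.5844*I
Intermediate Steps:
N(L, Q) = 9 (N(L, Q) = (6 - 3)² = 3² = 9)
y(m) = √(9 + m)/7 (y(m) = √(m + 9)/7 = √(9 + m)/7)
-y(-132) = -√(9 - 132)/7 = -√(-123)/7 = -I*√123/7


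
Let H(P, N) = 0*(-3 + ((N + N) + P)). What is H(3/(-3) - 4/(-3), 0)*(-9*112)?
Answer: 0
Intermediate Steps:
H(P, N) = 0 (H(P, N) = 0*(-3 + (2*N + P)) = 0*(-3 + (P + 2*N)) = 0*(-3 + P + 2*N) = 0)
H(3/(-3) - 4/(-3), 0)*(-9*112) = 0*(-9*112) = 0*(-1008) = 0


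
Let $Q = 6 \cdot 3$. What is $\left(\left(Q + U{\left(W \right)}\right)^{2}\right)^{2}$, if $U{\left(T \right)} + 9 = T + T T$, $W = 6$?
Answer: $6765201$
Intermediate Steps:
$Q = 18$
$U{\left(T \right)} = -9 + T + T^{2}$ ($U{\left(T \right)} = -9 + \left(T + T T\right) = -9 + \left(T + T^{2}\right) = -9 + T + T^{2}$)
$\left(\left(Q + U{\left(W \right)}\right)^{2}\right)^{2} = \left(\left(18 + \left(-9 + 6 + 6^{2}\right)\right)^{2}\right)^{2} = \left(\left(18 + \left(-9 + 6 + 36\right)\right)^{2}\right)^{2} = \left(\left(18 + 33\right)^{2}\right)^{2} = \left(51^{2}\right)^{2} = 2601^{2} = 6765201$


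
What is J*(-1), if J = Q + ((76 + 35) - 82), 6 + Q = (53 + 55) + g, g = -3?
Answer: -128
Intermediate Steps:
Q = 99 (Q = -6 + ((53 + 55) - 3) = -6 + (108 - 3) = -6 + 105 = 99)
J = 128 (J = 99 + ((76 + 35) - 82) = 99 + (111 - 82) = 99 + 29 = 128)
J*(-1) = 128*(-1) = -128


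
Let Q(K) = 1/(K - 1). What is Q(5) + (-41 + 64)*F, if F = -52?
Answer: -4783/4 ≈ -1195.8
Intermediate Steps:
Q(K) = 1/(-1 + K)
Q(5) + (-41 + 64)*F = 1/(-1 + 5) + (-41 + 64)*(-52) = 1/4 + 23*(-52) = ¼ - 1196 = -4783/4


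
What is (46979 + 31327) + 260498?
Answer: 338804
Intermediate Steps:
(46979 + 31327) + 260498 = 78306 + 260498 = 338804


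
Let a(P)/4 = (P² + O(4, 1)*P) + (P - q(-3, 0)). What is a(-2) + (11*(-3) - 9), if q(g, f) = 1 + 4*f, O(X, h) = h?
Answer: -46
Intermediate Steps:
a(P) = -4 + 4*P² + 8*P (a(P) = 4*((P² + 1*P) + (P - (1 + 4*0))) = 4*((P² + P) + (P - (1 + 0))) = 4*((P + P²) + (P - 1*1)) = 4*((P + P²) + (P - 1)) = 4*((P + P²) + (-1 + P)) = 4*(-1 + P² + 2*P) = -4 + 4*P² + 8*P)
a(-2) + (11*(-3) - 9) = (-4 + 4*(-2)² + 8*(-2)) + (11*(-3) - 9) = (-4 + 4*4 - 16) + (-33 - 9) = (-4 + 16 - 16) - 42 = -4 - 42 = -46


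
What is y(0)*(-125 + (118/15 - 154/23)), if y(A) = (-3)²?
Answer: -128163/115 ≈ -1114.5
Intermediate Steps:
y(A) = 9
y(0)*(-125 + (118/15 - 154/23)) = 9*(-125 + (118/15 - 154/23)) = 9*(-125 + 404/345) = 9*(-42721/345) = -128163/115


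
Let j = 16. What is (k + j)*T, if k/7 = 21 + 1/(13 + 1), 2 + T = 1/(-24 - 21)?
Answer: -9919/30 ≈ -330.63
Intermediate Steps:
T = -91/45 (T = -2 + 1/(-24 - 21) = -2 + 1/(-45) = -2 - 1/45 = -91/45 ≈ -2.0222)
k = 295/2 (k = 7*(21 + 1/(13 + 1)) = 7*(21 + 1/14) = 7*(295/14) = 295/2 ≈ 147.50)
(k + j)*T = (295/2 + 16)*(-91/45) = (327/2)*(-91/45) = -9919/30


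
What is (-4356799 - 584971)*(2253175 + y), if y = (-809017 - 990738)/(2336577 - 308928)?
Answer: -22577198908788201400/2027649 ≈ -1.1135e+13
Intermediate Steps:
y = -1799755/2027649 ≈ -0.88761
(-4356799 - 584971)*(2253175 + y) = (-4356799 - 584971)*(2253175 - 1799755/2027649) = -4941770*4568646235820/2027649 = -22577198908788201400/2027649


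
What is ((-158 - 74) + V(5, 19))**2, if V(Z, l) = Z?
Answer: 51529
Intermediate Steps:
((-158 - 74) + V(5, 19))**2 = ((-158 - 74) + 5)**2 = (-232 + 5)**2 = (-227)**2 = 51529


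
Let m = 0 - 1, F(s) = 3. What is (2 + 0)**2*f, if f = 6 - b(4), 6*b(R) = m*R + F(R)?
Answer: 74/3 ≈ 24.667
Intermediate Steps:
m = -1
b(R) = 1/2 - R/6 (b(R) = (-R + 3)/6 = (3 - R)/6 = 1/2 - R/6)
f = 37/6 (f = 6 - (1/2 - 1/6*4) = 6 - (1/2 - 2/3) = 6 - 1*(-1/6) = 6 + 1/6 = 37/6 ≈ 6.1667)
(2 + 0)**2*f = (2 + 0)**2*(37/6) = 2**2*(37/6) = 4*(37/6) = 74/3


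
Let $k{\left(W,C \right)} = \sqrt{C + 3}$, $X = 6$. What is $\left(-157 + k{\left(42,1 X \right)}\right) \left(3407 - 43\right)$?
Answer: $-518056$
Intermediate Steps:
$k{\left(W,C \right)} = \sqrt{3 + C}$
$\left(-157 + k{\left(42,1 X \right)}\right) \left(3407 - 43\right) = \left(-157 + \sqrt{3 + 1 \cdot 6}\right) \left(3407 - 43\right) = \left(-157 + \sqrt{3 + 6}\right) 3364 = \left(-157 + \sqrt{9}\right) 3364 = \left(-157 + 3\right) 3364 = \left(-154\right) 3364 = -518056$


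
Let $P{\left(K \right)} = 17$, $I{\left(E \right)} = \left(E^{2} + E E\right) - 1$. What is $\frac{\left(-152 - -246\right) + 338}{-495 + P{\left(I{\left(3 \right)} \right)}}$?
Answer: $- \frac{216}{239} \approx -0.90377$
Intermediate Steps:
$I{\left(E \right)} = -1 + 2 E^{2}$ ($I{\left(E \right)} = \left(E^{2} + E^{2}\right) - 1 = 2 E^{2} - 1 = -1 + 2 E^{2}$)
$\frac{\left(-152 - -246\right) + 338}{-495 + P{\left(I{\left(3 \right)} \right)}} = \frac{\left(-152 - -246\right) + 338}{-495 + 17} = \frac{\left(-152 + 246\right) + 338}{-478} = \left(94 + 338\right) \left(- \frac{1}{478}\right) = 432 \left(- \frac{1}{478}\right) = - \frac{216}{239}$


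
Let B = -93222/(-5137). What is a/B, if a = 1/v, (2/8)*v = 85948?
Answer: 5137/32048977824 ≈ 1.6029e-7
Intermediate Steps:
v = 343792 (v = 4*85948 = 343792)
B = 93222/5137 (B = -93222*(-1/5137) = 93222/5137 ≈ 18.147)
a = 1/343792 ≈ 2.9087e-6
a/B = 1/(343792*(93222/5137)) = (1/343792)*(5137/93222) = 5137/32048977824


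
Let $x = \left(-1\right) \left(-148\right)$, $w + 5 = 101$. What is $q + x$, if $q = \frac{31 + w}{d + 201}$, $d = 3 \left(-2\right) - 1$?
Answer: $\frac{28839}{194} \approx 148.65$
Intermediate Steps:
$w = 96$ ($w = -5 + 101 = 96$)
$d = -7$ ($d = -6 - 1 = -7$)
$q = \frac{127}{194}$ ($q = \frac{31 + 96}{-7 + 201} = \frac{127}{194} \approx 0.65464$)
$x = 148$
$q + x = \frac{127}{194} + 148 = \frac{28839}{194}$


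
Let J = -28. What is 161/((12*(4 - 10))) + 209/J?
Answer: -4889/504 ≈ -9.7004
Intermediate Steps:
161/((12*(4 - 10))) + 209/J = 161/((12*(4 - 10))) + 209/(-28) = 161/((12*(-6))) + 209*(-1/28) = 161/(-72) - 209/28 = 161*(-1/72) - 209/28 = -161/72 - 209/28 = -4889/504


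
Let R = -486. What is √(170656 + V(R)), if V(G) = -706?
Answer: 5*√6798 ≈ 412.25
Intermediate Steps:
√(170656 + V(R)) = √(170656 - 706) = √169950 = 5*√6798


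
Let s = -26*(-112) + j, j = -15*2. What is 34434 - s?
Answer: 31552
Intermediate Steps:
j = -30
s = 2882 (s = -26*(-112) - 30 = 2912 - 30 = 2882)
34434 - s = 34434 - 1*2882 = 34434 - 2882 = 31552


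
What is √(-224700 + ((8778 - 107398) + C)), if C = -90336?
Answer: 2*I*√103414 ≈ 643.16*I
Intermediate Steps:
√(-224700 + ((8778 - 107398) + C)) = √(-224700 + ((8778 - 107398) - 90336)) = √(-224700 + (-98620 - 90336)) = √(-224700 - 188956) = √(-413656) = 2*I*√103414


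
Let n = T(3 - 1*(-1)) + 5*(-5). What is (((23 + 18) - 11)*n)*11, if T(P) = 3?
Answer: -7260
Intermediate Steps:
n = -22 (n = 3 + 5*(-5) = 3 - 25 = -22)
(((23 + 18) - 11)*n)*11 = (((23 + 18) - 11)*(-22))*11 = ((41 - 11)*(-22))*11 = (30*(-22))*11 = -660*11 = -7260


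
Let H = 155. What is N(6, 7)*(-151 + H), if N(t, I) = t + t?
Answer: 48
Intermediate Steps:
N(t, I) = 2*t
N(6, 7)*(-151 + H) = (2*6)*(-151 + 155) = 12*4 = 48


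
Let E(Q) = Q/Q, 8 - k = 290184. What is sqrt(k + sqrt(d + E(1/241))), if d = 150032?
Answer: sqrt(-290176 + sqrt(150033)) ≈ 538.32*I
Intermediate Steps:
k = -290176 (k = 8 - 1*290184 = 8 - 290184 = -290176)
E(Q) = 1
sqrt(k + sqrt(d + E(1/241))) = sqrt(-290176 + sqrt(150032 + 1)) = sqrt(-290176 + sqrt(150033))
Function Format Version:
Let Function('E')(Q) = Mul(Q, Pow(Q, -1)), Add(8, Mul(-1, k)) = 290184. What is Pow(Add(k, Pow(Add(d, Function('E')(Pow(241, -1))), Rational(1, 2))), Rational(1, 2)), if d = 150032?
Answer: Pow(Add(-290176, Pow(150033, Rational(1, 2))), Rational(1, 2)) ≈ Mul(538.32, I)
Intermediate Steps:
k = -290176 (k = Add(8, Mul(-1, 290184)) = Add(8, -290184) = -290176)
Function('E')(Q) = 1
Pow(Add(k, Pow(Add(d, Function('E')(Pow(241, -1))), Rational(1, 2))), Rational(1, 2)) = Pow(Add(-290176, Pow(Add(150032, 1), Rational(1, 2))), Rational(1, 2)) = Pow(Add(-290176, Pow(150033, Rational(1, 2))), Rational(1, 2))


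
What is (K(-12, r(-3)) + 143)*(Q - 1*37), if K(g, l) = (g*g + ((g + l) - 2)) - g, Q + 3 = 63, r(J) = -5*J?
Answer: 6900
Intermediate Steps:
Q = 60 (Q = -3 + 63 = 60)
K(g, l) = -2 + l + g² (K(g, l) = (g² + (-2 + g + l)) - g = (-2 + g + l + g²) - g = -2 + l + g²)
(K(-12, r(-3)) + 143)*(Q - 1*37) = ((-2 - 5*(-3) + (-12)²) + 143)*(60 - 1*37) = ((-2 + 15 + 144) + 143)*(60 - 37) = (157 + 143)*23 = 300*23 = 6900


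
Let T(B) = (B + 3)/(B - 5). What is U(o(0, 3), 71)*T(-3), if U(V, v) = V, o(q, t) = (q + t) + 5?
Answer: 0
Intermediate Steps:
T(B) = (3 + B)/(-5 + B)
o(q, t) = 5 + q + t
U(o(0, 3), 71)*T(-3) = (5 + 0 + 3)*((3 - 3)/(-5 - 3)) = 8*(0/(-8)) = 8*(-⅛*0) = 8*0 = 0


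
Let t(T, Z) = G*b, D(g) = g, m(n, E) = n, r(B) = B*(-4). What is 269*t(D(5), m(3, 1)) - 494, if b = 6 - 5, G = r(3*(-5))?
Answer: 15646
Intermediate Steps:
r(B) = -4*B
G = 60 (G = -12*(-5) = -4*(-15) = 60)
b = 1
t(T, Z) = 60 (t(T, Z) = 60*1 = 60)
269*t(D(5), m(3, 1)) - 494 = 269*60 - 494 = 16140 - 494 = 15646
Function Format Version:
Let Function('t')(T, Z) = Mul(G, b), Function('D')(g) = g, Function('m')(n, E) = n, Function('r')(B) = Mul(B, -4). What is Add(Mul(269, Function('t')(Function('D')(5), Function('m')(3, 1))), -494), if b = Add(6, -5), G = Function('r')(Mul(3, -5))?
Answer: 15646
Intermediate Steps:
Function('r')(B) = Mul(-4, B)
G = 60 (G = Mul(-4, Mul(3, -5)) = Mul(-4, -15) = 60)
b = 1
Function('t')(T, Z) = 60 (Function('t')(T, Z) = Mul(60, 1) = 60)
Add(Mul(269, Function('t')(Function('D')(5), Function('m')(3, 1))), -494) = Add(Mul(269, 60), -494) = Add(16140, -494) = 15646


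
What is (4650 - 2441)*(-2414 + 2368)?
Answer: -101614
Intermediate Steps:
(4650 - 2441)*(-2414 + 2368) = 2209*(-46) = -101614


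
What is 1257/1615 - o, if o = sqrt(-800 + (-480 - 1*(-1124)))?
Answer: 1257/1615 - 2*I*sqrt(39) ≈ 0.77833 - 12.49*I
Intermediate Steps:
o = 2*I*sqrt(39) (o = sqrt(-800 + (-480 + 1124)) = sqrt(-800 + 644) = sqrt(-156) = 2*I*sqrt(39) ≈ 12.49*I)
1257/1615 - o = 1257/1615 - 2*I*sqrt(39)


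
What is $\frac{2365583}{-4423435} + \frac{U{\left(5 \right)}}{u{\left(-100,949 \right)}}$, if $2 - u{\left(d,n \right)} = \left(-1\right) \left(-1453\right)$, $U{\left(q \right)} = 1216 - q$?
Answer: $- \frac{8789240718}{6418404185} \approx -1.3694$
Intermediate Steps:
$u{\left(d,n \right)} = -1451$ ($u{\left(d,n \right)} = 2 - \left(-1\right) \left(-1453\right) = 2 - 1453 = -1451$)
$\frac{2365583}{-4423435} + \frac{U{\left(5 \right)}}{u{\left(-100,949 \right)}} = \frac{2365583}{-4423435} + \frac{1216 - 5}{-1451} = 2365583 \left(- \frac{1}{4423435}\right) + \left(1216 - 5\right) \left(- \frac{1}{1451}\right) = - \frac{2365583}{4423435} + 1211 \left(- \frac{1}{1451}\right) = - \frac{2365583}{4423435} - \frac{1211}{1451} = - \frac{8789240718}{6418404185}$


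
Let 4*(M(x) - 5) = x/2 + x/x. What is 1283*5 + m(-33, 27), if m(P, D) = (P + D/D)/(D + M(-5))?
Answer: 1622739/253 ≈ 6414.0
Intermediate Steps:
M(x) = 21/4 + x/8 (M(x) = 5 + (x/2 + x/x)/4 = 5 + (x*(½) + 1)/4 = 5 + (x/2 + 1)/4 = 5 + (1 + x/2)/4 = 5 + (¼ + x/8) = 21/4 + x/8)
m(P, D) = (1 + P)/(37/8 + D) (m(P, D) = (P + D/D)/(D + (21/4 + (⅛)*(-5))) = (P + 1)/(D + (21/4 - 5/8)) = (1 + P)/(D + 37/8) = (1 + P)/(37/8 + D))
1283*5 + m(-33, 27) = 1283*5 + 8*(1 - 33)/(37 + 8*27) = 6415 + 8*(-32)/(37 + 216) = 6415 + 8*(-32)/253 = 6415 + 8*(1/253)*(-32) = 6415 - 256/253 = 1622739/253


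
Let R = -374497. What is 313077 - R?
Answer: 687574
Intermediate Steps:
313077 - R = 313077 - 1*(-374497) = 313077 + 374497 = 687574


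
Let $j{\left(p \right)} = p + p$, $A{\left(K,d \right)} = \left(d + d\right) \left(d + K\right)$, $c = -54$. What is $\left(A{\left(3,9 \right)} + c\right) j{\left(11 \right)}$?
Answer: $3564$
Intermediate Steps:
$A{\left(K,d \right)} = 2 d \left(K + d\right)$
$j{\left(p \right)} = 2 p$
$\left(A{\left(3,9 \right)} + c\right) j{\left(11 \right)} = \left(2 \cdot 9 \left(3 + 9\right) - 54\right) 2 \cdot 11 = \left(2 \cdot 9 \cdot 12 - 54\right) 22 = \left(216 - 54\right) 22 = 162 \cdot 22 = 3564$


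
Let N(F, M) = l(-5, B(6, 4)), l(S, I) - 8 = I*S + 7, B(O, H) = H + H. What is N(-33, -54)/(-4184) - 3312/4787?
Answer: -13737733/20028808 ≈ -0.68590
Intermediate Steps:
B(O, H) = 2*H
l(S, I) = 15 + I*S (l(S, I) = 8 + (I*S + 7) = 8 + (7 + I*S) = 15 + I*S)
N(F, M) = -25 (N(F, M) = 15 + (2*4)*(-5) = 15 + 8*(-5) = 15 - 40 = -25)
N(-33, -54)/(-4184) - 3312/4787 = -25/(-4184) - 3312/4787 = -25*(-1/4184) - 3312*1/4787 = 25/4184 - 3312/4787 = -13737733/20028808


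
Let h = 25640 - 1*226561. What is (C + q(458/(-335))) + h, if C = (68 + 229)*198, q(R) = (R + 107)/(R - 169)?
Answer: -8110964782/57073 ≈ -1.4212e+5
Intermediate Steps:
q(R) = (107 + R)/(-169 + R)
h = -200921 (h = 25640 - 226561 = -200921)
C = 58806 (C = 297*198 = 58806)
(C + q(458/(-335))) + h = (58806 + (107 + 458/(-335))/(-169 + 458/(-335))) - 200921 = (58806 + (107 + 458*(-1/335))/(-169 + 458*(-1/335))) - 200921 = (58806 + (107 - 458/335)/(-169 - 458/335)) - 200921 = (58806 + (35387/335)/(-57073/335)) - 200921 = (58806 - 335/57073*35387/335) - 200921 = (58806 - 35387/57073) - 200921 = 3356199451/57073 - 200921 = -8110964782/57073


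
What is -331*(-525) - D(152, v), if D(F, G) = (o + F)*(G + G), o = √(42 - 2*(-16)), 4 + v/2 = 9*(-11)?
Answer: 236399 + 412*√74 ≈ 2.3994e+5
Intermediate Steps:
v = -206 (v = -8 + 2*(9*(-11)) = -8 + 2*(-99) = -8 - 198 = -206)
o = √74 (o = √(42 + 32) = √74 ≈ 8.6023)
D(F, G) = 2*G*(F + √74) (D(F, G) = (√74 + F)*(G + G) = (F + √74)*(2*G) = 2*G*(F + √74))
-331*(-525) - D(152, v) = -331*(-525) - 2*(-206)*(152 + √74) = 173775 - (-62624 - 412*√74) = 173775 + (62624 + 412*√74) = 236399 + 412*√74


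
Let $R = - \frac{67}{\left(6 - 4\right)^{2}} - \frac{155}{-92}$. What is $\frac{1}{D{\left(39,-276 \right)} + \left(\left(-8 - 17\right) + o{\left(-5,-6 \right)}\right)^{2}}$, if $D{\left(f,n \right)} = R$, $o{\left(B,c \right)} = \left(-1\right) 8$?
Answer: $\frac{46}{49401} \approx 0.00093115$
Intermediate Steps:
$o{\left(B,c \right)} = -8$
$R = - \frac{693}{46}$ ($R = - \frac{67}{2^{2}} - - \frac{155}{92} = - \frac{67}{4} + \frac{155}{92} = - \frac{693}{46} \approx -15.065$)
$D{\left(f,n \right)} = - \frac{693}{46}$
$\frac{1}{D{\left(39,-276 \right)} + \left(\left(-8 - 17\right) + o{\left(-5,-6 \right)}\right)^{2}} = \frac{1}{- \frac{693}{46} + \left(\left(-8 - 17\right) - 8\right)^{2}} = \frac{1}{- \frac{693}{46} + \left(-25 - 8\right)^{2}} = \frac{1}{- \frac{693}{46} + \left(-33\right)^{2}} = \frac{1}{- \frac{693}{46} + 1089} = \frac{1}{\frac{49401}{46}} = \frac{46}{49401}$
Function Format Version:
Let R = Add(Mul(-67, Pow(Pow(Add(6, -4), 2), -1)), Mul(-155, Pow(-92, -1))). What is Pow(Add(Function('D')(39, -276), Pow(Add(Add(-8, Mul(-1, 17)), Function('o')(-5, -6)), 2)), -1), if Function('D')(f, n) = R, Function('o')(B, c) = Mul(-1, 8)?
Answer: Rational(46, 49401) ≈ 0.00093115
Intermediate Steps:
Function('o')(B, c) = -8
R = Rational(-693, 46) (R = Add(Mul(-67, Pow(Pow(2, 2), -1)), Mul(-155, Rational(-1, 92))) = Add(Mul(-67, Pow(4, -1)), Rational(155, 92)) = Add(Mul(-67, Rational(1, 4)), Rational(155, 92)) = Add(Rational(-67, 4), Rational(155, 92)) = Rational(-693, 46) ≈ -15.065)
Function('D')(f, n) = Rational(-693, 46)
Pow(Add(Function('D')(39, -276), Pow(Add(Add(-8, Mul(-1, 17)), Function('o')(-5, -6)), 2)), -1) = Pow(Add(Rational(-693, 46), Pow(Add(Add(-8, Mul(-1, 17)), -8), 2)), -1) = Pow(Add(Rational(-693, 46), Pow(Add(Add(-8, -17), -8), 2)), -1) = Pow(Add(Rational(-693, 46), Pow(Add(-25, -8), 2)), -1) = Pow(Add(Rational(-693, 46), Pow(-33, 2)), -1) = Pow(Add(Rational(-693, 46), 1089), -1) = Pow(Rational(49401, 46), -1) = Rational(46, 49401)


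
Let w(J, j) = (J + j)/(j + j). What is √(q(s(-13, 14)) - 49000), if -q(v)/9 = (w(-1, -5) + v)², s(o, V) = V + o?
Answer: 2*I*√306394/5 ≈ 221.41*I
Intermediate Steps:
w(J, j) = (J + j)/(2*j) (w(J, j) = (J + j)/((2*j)) = (J + j)*(1/(2*j)) = (J + j)/(2*j))
q(v) = -9*(⅗ + v)² (q(v) = -9*((½)*(-1 - 5)/(-5) + v)² = -9*((½)*(-⅕)*(-6) + v)² = -9*(⅗ + v)²)
√(q(s(-13, 14)) - 49000) = √(-9*(3 + 5*(14 - 13))²/25 - 49000) = √(-9*(3 + 5*1)²/25 - 49000) = √(-9*(3 + 5)²/25 - 49000) = √(-9/25*8² - 49000) = √(-9/25*64 - 49000) = √(-576/25 - 49000) = √(-1225576/25) = 2*I*√306394/5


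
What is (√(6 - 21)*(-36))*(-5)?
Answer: 180*I*√15 ≈ 697.14*I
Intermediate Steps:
(√(6 - 21)*(-36))*(-5) = (√(-15)*(-36))*(-5) = ((I*√15)*(-36))*(-5) = -36*I*√15*(-5) = 180*I*√15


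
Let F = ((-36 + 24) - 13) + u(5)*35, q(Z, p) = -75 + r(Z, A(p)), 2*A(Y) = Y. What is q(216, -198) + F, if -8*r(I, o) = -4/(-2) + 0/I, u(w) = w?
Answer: 299/4 ≈ 74.750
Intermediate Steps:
A(Y) = Y/2
r(I, o) = -¼ (r(I, o) = -(-4/(-2) + 0/I)/8 = -(-4*(-½) + 0)/8 = -(2 + 0)/8 = -⅛*2 = -¼)
q(Z, p) = -301/4 (q(Z, p) = -75 - ¼ = -301/4)
F = 150 (F = ((-36 + 24) - 13) + 5*35 = (-12 - 13) + 175 = -25 + 175 = 150)
q(216, -198) + F = -301/4 + 150 = 299/4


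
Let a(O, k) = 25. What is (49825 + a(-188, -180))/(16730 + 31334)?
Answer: 24925/24032 ≈ 1.0372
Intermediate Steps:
(49825 + a(-188, -180))/(16730 + 31334) = (49825 + 25)/(16730 + 31334) = 49850/48064 = 49850*(1/48064) = 24925/24032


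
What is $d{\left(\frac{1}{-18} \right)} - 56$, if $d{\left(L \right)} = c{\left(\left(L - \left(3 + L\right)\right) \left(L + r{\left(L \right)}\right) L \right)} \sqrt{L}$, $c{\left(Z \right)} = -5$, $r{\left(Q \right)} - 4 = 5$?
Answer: $-56 - \frac{5 i \sqrt{2}}{6} \approx -56.0 - 1.1785 i$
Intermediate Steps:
$r{\left(Q \right)} = 9$ ($r{\left(Q \right)} = 4 + 5 = 9$)
$d{\left(L \right)} = - 5 \sqrt{L}$
$d{\left(\frac{1}{-18} \right)} - 56 = - 5 \sqrt{\frac{1}{-18}} - 56 = - 5 \sqrt{- \frac{1}{18}} - 56 = - 5 \frac{i \sqrt{2}}{6} - 56 = - \frac{5 i \sqrt{2}}{6} - 56 = -56 - \frac{5 i \sqrt{2}}{6}$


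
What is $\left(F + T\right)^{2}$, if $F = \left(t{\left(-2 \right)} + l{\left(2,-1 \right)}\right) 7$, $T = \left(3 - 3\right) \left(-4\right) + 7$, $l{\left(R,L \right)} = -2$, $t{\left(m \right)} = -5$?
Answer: $1764$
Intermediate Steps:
$T = 7$ ($T = \left(3 - 3\right) \left(-4\right) + 7 = 0 \left(-4\right) + 7 = 0 + 7 = 7$)
$F = -49$ ($F = \left(-5 - 2\right) 7 = \left(-7\right) 7 = -49$)
$\left(F + T\right)^{2} = \left(-49 + 7\right)^{2} = \left(-42\right)^{2} = 1764$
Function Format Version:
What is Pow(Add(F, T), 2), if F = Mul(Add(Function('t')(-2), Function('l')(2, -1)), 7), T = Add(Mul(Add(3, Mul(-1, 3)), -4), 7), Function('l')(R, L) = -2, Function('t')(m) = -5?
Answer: 1764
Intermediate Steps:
T = 7 (T = Add(Mul(Add(3, -3), -4), 7) = Add(Mul(0, -4), 7) = Add(0, 7) = 7)
F = -49 (F = Mul(Add(-5, -2), 7) = Mul(-7, 7) = -49)
Pow(Add(F, T), 2) = Pow(Add(-49, 7), 2) = Pow(-42, 2) = 1764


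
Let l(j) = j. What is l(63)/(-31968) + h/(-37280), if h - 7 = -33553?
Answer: 3715451/4138080 ≈ 0.89787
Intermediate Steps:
h = -33546 (h = 7 - 33553 = -33546)
l(63)/(-31968) + h/(-37280) = 63/(-31968) - 33546/(-37280) = 63*(-1/31968) - 33546*(-1/37280) = -7/3552 + 16773/18640 = 3715451/4138080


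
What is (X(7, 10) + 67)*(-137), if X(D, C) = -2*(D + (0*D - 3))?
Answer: -8083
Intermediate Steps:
X(D, C) = 6 - 2*D (X(D, C) = -2*(D + (0 - 3)) = -2*(D - 3) = -2*(-3 + D) = 6 - 2*D)
(X(7, 10) + 67)*(-137) = ((6 - 2*7) + 67)*(-137) = ((6 - 14) + 67)*(-137) = (-8 + 67)*(-137) = 59*(-137) = -8083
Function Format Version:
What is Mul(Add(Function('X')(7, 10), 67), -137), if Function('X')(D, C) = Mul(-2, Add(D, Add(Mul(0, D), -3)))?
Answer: -8083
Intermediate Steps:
Function('X')(D, C) = Add(6, Mul(-2, D)) (Function('X')(D, C) = Mul(-2, Add(D, Add(0, -3))) = Mul(-2, Add(D, -3)) = Mul(-2, Add(-3, D)) = Add(6, Mul(-2, D)))
Mul(Add(Function('X')(7, 10), 67), -137) = Mul(Add(Add(6, Mul(-2, 7)), 67), -137) = Mul(Add(Add(6, -14), 67), -137) = Mul(Add(-8, 67), -137) = Mul(59, -137) = -8083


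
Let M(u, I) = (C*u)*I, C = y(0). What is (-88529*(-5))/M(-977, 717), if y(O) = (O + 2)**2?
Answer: -442645/2802036 ≈ -0.15797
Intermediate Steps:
y(O) = (2 + O)**2
C = 4 (C = (2 + 0)**2 = 2**2 = 4)
M(u, I) = 4*I*u (M(u, I) = (4*u)*I = 4*I*u)
(-88529*(-5))/M(-977, 717) = (-88529*(-5))/((4*717*(-977))) = 442645/(-2802036) = 442645*(-1/2802036) = -442645/2802036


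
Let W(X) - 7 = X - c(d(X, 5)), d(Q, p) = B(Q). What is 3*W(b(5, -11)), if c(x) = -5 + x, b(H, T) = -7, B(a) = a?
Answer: 36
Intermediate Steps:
d(Q, p) = Q
W(X) = 12 (W(X) = 7 + (X - (-5 + X)) = 7 + (X + (5 - X)) = 7 + 5 = 12)
3*W(b(5, -11)) = 3*12 = 36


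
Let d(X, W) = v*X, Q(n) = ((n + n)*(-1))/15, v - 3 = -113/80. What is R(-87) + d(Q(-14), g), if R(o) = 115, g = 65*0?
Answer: 35389/300 ≈ 117.96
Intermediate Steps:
v = 127/80 (v = 3 - 113/80 = 127/80 ≈ 1.5875)
g = 0
Q(n) = -2*n/15 (Q(n) = ((2*n)*(-1))*(1/15) = -2*n*(1/15) = -2*n/15)
d(X, W) = 127*X/80
R(-87) + d(Q(-14), g) = 115 + 127*(-2/15*(-14))/80 = 115 + (127/80)*(28/15) = 115 + 889/300 = 35389/300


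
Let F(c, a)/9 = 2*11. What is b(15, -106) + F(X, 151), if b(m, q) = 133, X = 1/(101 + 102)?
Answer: 331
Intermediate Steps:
X = 1/203 ≈ 0.0049261
F(c, a) = 198 (F(c, a) = 9*(2*11) = 9*22 = 198)
b(15, -106) + F(X, 151) = 133 + 198 = 331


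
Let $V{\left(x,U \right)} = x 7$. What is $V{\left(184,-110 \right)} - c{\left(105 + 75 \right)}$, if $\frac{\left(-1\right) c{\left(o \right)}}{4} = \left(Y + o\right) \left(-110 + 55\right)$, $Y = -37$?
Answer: $-30172$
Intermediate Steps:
$V{\left(x,U \right)} = 7 x$
$c{\left(o \right)} = -8140 + 220 o$ ($c{\left(o \right)} = - 4 \left(-37 + o\right) \left(-110 + 55\right) = - 4 \left(-37 + o\right) \left(-55\right) = - 4 \left(2035 - 55 o\right) = -8140 + 220 o$)
$V{\left(184,-110 \right)} - c{\left(105 + 75 \right)} = 7 \cdot 184 - \left(-8140 + 220 \left(105 + 75\right)\right) = 1288 - \left(-8140 + 220 \cdot 180\right) = 1288 - \left(-8140 + 39600\right) = 1288 - 31460 = -30172$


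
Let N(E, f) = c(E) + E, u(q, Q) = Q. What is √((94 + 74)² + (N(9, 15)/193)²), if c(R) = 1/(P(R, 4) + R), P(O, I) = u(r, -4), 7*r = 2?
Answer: 122*√1765849/965 ≈ 168.00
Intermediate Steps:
r = 2/7 (r = (⅐)*2 = 2/7 ≈ 0.28571)
P(O, I) = -4
c(R) = 1/(-4 + R)
N(E, f) = E + 1/(-4 + E) (N(E, f) = 1/(-4 + E) + E = E + 1/(-4 + E))
√((94 + 74)² + (N(9, 15)/193)²) = √((94 + 74)² + (((1 + 9*(-4 + 9))/(-4 + 9))/193)²) = √(168² + (((1 + 9*5)/5)*(1/193))²) = √(28224 + (((1 + 45)/5)*(1/193))²) = √(28224 + (((⅕)*46)*(1/193))²) = √(28224 + ((46/5)*(1/193))²) = √(28224 + (46/965)²) = √(28224 + 2116/931225) = √(26282896516/931225) = 122*√1765849/965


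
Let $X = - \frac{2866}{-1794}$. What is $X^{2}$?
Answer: $\frac{2053489}{804609} \approx 2.5522$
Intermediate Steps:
$X = \frac{1433}{897}$ ($X = \left(-2866\right) \left(- \frac{1}{1794}\right) = \frac{1433}{897} \approx 1.5975$)
$X^{2} = \left(\frac{1433}{897}\right)^{2} = \frac{2053489}{804609}$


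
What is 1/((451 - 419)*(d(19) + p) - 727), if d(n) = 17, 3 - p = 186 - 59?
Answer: -1/4151 ≈ -0.00024091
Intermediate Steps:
p = -124 (p = 3 - (186 - 59) = 3 - 1*127 = 3 - 127 = -124)
1/((451 - 419)*(d(19) + p) - 727) = 1/((451 - 419)*(17 - 124) - 727) = 1/(32*(-107) - 727) = 1/(-3424 - 727) = 1/(-4151) = -1/4151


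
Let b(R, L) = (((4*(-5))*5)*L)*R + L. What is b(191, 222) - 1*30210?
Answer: -4270188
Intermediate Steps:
b(R, L) = L - 100*L*R (b(R, L) = ((-20*5)*L)*R + L = (-100*L)*R + L = -100*L*R + L = L - 100*L*R)
b(191, 222) - 1*30210 = 222*(1 - 100*191) - 1*30210 = 222*(1 - 19100) - 30210 = 222*(-19099) - 30210 = -4239978 - 30210 = -4270188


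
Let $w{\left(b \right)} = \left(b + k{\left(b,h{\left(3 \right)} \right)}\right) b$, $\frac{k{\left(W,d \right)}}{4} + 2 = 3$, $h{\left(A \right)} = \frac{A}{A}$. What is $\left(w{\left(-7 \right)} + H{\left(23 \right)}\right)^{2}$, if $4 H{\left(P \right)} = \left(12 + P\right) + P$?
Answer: $\frac{5041}{4} \approx 1260.3$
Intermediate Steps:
$h{\left(A \right)} = 1$
$H{\left(P \right)} = 3 + \frac{P}{2}$ ($H{\left(P \right)} = \frac{\left(12 + P\right) + P}{4} = \frac{12 + 2 P}{4} = 3 + \frac{P}{2}$)
$k{\left(W,d \right)} = 4$ ($k{\left(W,d \right)} = -8 + 4 \cdot 3 = -8 + 12 = 4$)
$w{\left(b \right)} = b \left(4 + b\right)$ ($w{\left(b \right)} = \left(b + 4\right) b = \left(4 + b\right) b = b \left(4 + b\right)$)
$\left(w{\left(-7 \right)} + H{\left(23 \right)}\right)^{2} = \left(- 7 \left(4 - 7\right) + \left(3 + \frac{1}{2} \cdot 23\right)\right)^{2} = \left(\left(-7\right) \left(-3\right) + \left(3 + \frac{23}{2}\right)\right)^{2} = \left(21 + \frac{29}{2}\right)^{2} = \left(\frac{71}{2}\right)^{2} = \frac{5041}{4}$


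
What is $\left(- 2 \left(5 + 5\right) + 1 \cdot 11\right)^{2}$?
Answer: $81$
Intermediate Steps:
$\left(- 2 \left(5 + 5\right) + 1 \cdot 11\right)^{2} = \left(\left(-2\right) 10 + 11\right)^{2} = \left(-20 + 11\right)^{2} = \left(-9\right)^{2} = 81$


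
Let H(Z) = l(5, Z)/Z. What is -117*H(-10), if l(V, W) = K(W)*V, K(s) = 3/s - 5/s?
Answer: 117/10 ≈ 11.700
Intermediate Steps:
K(s) = -2/s
l(V, W) = -2*V/W (l(V, W) = (-2/W)*V = -2*V/W)
H(Z) = -10/Z² (H(Z) = (-2*5/Z)/Z = (-10/Z)/Z = -10/Z²)
-117*H(-10) = -(-1170)/(-10)² = -(-1170)/100 = -117*(-⅒) = 117/10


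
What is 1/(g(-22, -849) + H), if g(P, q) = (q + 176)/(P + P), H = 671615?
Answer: 44/29551733 ≈ 1.4889e-6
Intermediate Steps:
g(P, q) = (176 + q)/(2*P) (g(P, q) = (176 + q)/((2*P)) = (176 + q)*(1/(2*P)) = (176 + q)/(2*P))
1/(g(-22, -849) + H) = 1/((½)*(176 - 849)/(-22) + 671615) = 1/((½)*(-1/22)*(-673) + 671615) = 1/(673/44 + 671615) = 1/(29551733/44) = 44/29551733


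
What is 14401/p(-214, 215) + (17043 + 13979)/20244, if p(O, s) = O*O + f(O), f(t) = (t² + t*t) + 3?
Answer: 758946241/463557234 ≈ 1.6372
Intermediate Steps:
f(t) = 3 + 2*t² (f(t) = (t² + t²) + 3 = 2*t² + 3 = 3 + 2*t²)
p(O, s) = 3 + 3*O² (p(O, s) = O*O + (3 + 2*O²) = O² + (3 + 2*O²) = 3 + 3*O²)
14401/p(-214, 215) + (17043 + 13979)/20244 = 14401/(3 + 3*(-214)²) + (17043 + 13979)/20244 = 14401/(3 + 3*45796) + 31022*(1/20244) = 14401/(3 + 137388) + 15511/10122 = 14401/137391 + 15511/10122 = 758946241/463557234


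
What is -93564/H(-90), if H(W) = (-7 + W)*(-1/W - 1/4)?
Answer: -16841520/4171 ≈ -4037.8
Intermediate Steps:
H(W) = (-7 + W)*(-¼ - 1/W) (H(W) = (-7 + W)*(-1/W - 1*¼) = (-7 + W)*(-1/W - ¼) = (-7 + W)*(-¼ - 1/W))
-93564/H(-90) = -93564*(-360/(28 - 1*(-90)*(-3 - 90))) = -93564*(-360/(28 - 1*(-90)*(-93))) = -93564*(-360/(28 - 8370)) = -93564/((¼)*(-1/90)*(-8342)) = -93564/4171/180 = -93564*180/4171 = -16841520/4171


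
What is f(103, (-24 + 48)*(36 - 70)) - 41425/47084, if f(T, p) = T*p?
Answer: -3957357457/47084 ≈ -84049.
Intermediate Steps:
f(103, (-24 + 48)*(36 - 70)) - 41425/47084 = 103*((-24 + 48)*(36 - 70)) - 41425/47084 = 103*(24*(-34)) - 41425*1/47084 = 103*(-816) - 41425/47084 = -84048 - 41425/47084 = -3957357457/47084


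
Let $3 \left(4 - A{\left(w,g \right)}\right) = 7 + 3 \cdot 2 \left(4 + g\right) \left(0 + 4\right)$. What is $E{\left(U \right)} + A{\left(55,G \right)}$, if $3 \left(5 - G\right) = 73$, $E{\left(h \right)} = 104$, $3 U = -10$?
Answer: $\frac{685}{3} \approx 228.33$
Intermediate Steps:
$U = - \frac{10}{3}$ ($U = \frac{1}{3} \left(-10\right) = - \frac{10}{3} \approx -3.3333$)
$G = - \frac{58}{3}$ ($G = 5 - \frac{73}{3} = - \frac{58}{3} \approx -19.333$)
$A{\left(w,g \right)} = - \frac{91}{3} - 8 g$ ($A{\left(w,g \right)} = 4 - \frac{7 + 3 \cdot 2 \left(4 + g\right) \left(0 + 4\right)}{3} = 4 - \frac{7 + 6 \left(4 + g\right) 4}{3} = 4 - \frac{7 + 6 \left(16 + 4 g\right)}{3} = 4 - \frac{7 + \left(96 + 24 g\right)}{3} = 4 - \frac{103 + 24 g}{3} = 4 - \left(\frac{103}{3} + 8 g\right) = - \frac{91}{3} - 8 g$)
$E{\left(U \right)} + A{\left(55,G \right)} = 104 - - \frac{373}{3} = 104 + \left(- \frac{91}{3} + \frac{464}{3}\right) = 104 + \frac{373}{3} = \frac{685}{3}$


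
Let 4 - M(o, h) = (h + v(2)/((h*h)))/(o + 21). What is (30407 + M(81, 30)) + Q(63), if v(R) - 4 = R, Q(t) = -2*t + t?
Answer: 464319899/15300 ≈ 30348.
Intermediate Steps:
Q(t) = -t
v(R) = 4 + R
M(o, h) = 4 - (h + 6/h**2)/(21 + o) (M(o, h) = 4 - (h + (4 + 2)/((h*h)))/(o + 21) = 4 - (h + 6/(h**2))/(21 + o) = 4 - (h + 6/h**2)/(21 + o))
(30407 + M(81, 30)) + Q(63) = (30407 + (-6 - 1*30**3 + 84*30**2 + 4*81*30**2)/(30**2*(21 + 81))) - 1*63 = (30407 + (1/900)*(-6 - 1*27000 + 84*900 + 4*81*900)/102) - 63 = (30407 + (1/900)*(1/102)*(-6 - 27000 + 75600 + 291600)) - 63 = (30407 + (1/900)*(1/102)*340194) - 63 = (30407 + 56699/15300) - 63 = 465283799/15300 - 63 = 464319899/15300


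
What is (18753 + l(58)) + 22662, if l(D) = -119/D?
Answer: 2401951/58 ≈ 41413.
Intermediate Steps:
(18753 + l(58)) + 22662 = (18753 - 119/58) + 22662 = 1087555/58 + 22662 = 2401951/58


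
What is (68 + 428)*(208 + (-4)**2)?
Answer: 111104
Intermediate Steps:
(68 + 428)*(208 + (-4)**2) = 496*(208 + 16) = 496*224 = 111104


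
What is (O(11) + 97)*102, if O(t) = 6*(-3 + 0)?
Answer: 8058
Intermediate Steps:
O(t) = -18 (O(t) = 6*(-3) = -18)
(O(11) + 97)*102 = (-18 + 97)*102 = 79*102 = 8058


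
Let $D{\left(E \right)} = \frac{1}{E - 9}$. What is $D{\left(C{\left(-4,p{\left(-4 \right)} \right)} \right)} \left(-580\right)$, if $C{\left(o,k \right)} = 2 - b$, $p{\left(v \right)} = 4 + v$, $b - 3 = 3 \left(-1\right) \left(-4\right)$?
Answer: $\frac{290}{11} \approx 26.364$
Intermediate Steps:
$b = 15$ ($b = 3 + 3 \left(-1\right) \left(-4\right) = 3 - -12 = 3 + 12 = 15$)
$C{\left(o,k \right)} = -13$ ($C{\left(o,k \right)} = 2 - 15 = -13$)
$D{\left(E \right)} = \frac{1}{-9 + E}$
$D{\left(C{\left(-4,p{\left(-4 \right)} \right)} \right)} \left(-580\right) = \frac{1}{-9 - 13} \left(-580\right) = \frac{1}{-22} \left(-580\right) = \left(- \frac{1}{22}\right) \left(-580\right) = \frac{290}{11}$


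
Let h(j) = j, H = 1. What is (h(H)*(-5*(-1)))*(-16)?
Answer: -80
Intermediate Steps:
(h(H)*(-5*(-1)))*(-16) = (1*(-5*(-1)))*(-16) = (1*5)*(-16) = 5*(-16) = -80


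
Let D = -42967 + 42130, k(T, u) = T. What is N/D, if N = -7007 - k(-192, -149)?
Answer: 6815/837 ≈ 8.1422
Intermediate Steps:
N = -6815 (N = -7007 - 1*(-192) = -7007 + 192 = -6815)
D = -837
N/D = -6815/(-837) = -6815*(-1/837) = 6815/837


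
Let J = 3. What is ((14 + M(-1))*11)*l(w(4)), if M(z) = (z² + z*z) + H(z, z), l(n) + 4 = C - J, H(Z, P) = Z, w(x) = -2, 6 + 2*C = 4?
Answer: -1320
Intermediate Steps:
C = -1 (C = -3 + (½)*4 = -3 + 2 = -1)
l(n) = -8 (l(n) = -4 + (-1 - 1*3) = -4 + (-1 - 3) = -4 - 4 = -8)
M(z) = z + 2*z² (M(z) = (z² + z*z) + z = (z² + z²) + z = 2*z² + z = z + 2*z²)
((14 + M(-1))*11)*l(w(4)) = ((14 - (1 + 2*(-1)))*11)*(-8) = ((14 - (1 - 2))*11)*(-8) = ((14 - 1*(-1))*11)*(-8) = ((14 + 1)*11)*(-8) = (15*11)*(-8) = 165*(-8) = -1320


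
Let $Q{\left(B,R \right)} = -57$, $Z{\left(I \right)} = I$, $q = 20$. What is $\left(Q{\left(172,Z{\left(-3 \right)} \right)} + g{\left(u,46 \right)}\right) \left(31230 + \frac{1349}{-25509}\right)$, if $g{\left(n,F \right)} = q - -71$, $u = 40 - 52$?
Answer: $\frac{27085920514}{25509} \approx 1.0618 \cdot 10^{6}$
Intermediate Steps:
$u = -12$
$g{\left(n,F \right)} = 91$ ($g{\left(n,F \right)} = 20 - -71 = 20 + 71 = 91$)
$\left(Q{\left(172,Z{\left(-3 \right)} \right)} + g{\left(u,46 \right)}\right) \left(31230 + \frac{1349}{-25509}\right) = \left(-57 + 91\right) \left(31230 + \frac{1349}{-25509}\right) = 34 \left(31230 + 1349 \left(- \frac{1}{25509}\right)\right) = 34 \left(31230 - \frac{1349}{25509}\right) = 34 \cdot \frac{796644721}{25509} = \frac{27085920514}{25509}$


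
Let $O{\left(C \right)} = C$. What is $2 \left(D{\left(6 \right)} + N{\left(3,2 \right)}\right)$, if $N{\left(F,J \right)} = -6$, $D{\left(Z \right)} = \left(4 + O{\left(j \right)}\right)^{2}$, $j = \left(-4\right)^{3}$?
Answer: $7188$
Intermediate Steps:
$j = -64$
$D{\left(Z \right)} = 3600$ ($D{\left(Z \right)} = \left(4 - 64\right)^{2} = \left(-60\right)^{2} = 3600$)
$2 \left(D{\left(6 \right)} + N{\left(3,2 \right)}\right) = 2 \left(3600 - 6\right) = 2 \cdot 3594 = 7188$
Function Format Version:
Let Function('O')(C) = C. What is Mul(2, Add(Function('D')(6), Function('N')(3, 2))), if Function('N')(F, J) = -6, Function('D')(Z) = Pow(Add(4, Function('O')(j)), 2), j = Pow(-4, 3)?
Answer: 7188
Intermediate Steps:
j = -64
Function('D')(Z) = 3600 (Function('D')(Z) = Pow(Add(4, -64), 2) = Pow(-60, 2) = 3600)
Mul(2, Add(Function('D')(6), Function('N')(3, 2))) = Mul(2, Add(3600, -6)) = Mul(2, 3594) = 7188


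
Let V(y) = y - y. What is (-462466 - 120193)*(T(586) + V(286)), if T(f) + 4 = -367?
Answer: 216166489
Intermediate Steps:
V(y) = 0
T(f) = -371 (T(f) = -4 - 367 = -371)
(-462466 - 120193)*(T(586) + V(286)) = (-462466 - 120193)*(-371 + 0) = -582659*(-371) = 216166489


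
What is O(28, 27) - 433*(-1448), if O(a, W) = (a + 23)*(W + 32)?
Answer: 629993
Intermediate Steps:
O(a, W) = (23 + a)*(32 + W)
O(28, 27) - 433*(-1448) = (736 + 23*27 + 32*28 + 27*28) - 433*(-1448) = (736 + 621 + 896 + 756) + 626984 = 3009 + 626984 = 629993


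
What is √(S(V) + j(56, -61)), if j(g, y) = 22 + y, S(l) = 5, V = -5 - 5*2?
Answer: I*√34 ≈ 5.8309*I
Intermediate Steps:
V = -15 (V = -5 - 10 = -15)
√(S(V) + j(56, -61)) = √(5 + (22 - 61)) = √(5 - 39) = √(-34) = I*√34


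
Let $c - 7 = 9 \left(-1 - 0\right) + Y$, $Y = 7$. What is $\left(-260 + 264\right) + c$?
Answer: $9$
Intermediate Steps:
$c = 5$ ($c = 7 + \left(9 \left(-1 - 0\right) + 7\right) = 7 + \left(9 \left(-1 + 0\right) + 7\right) = 7 + \left(9 \left(-1\right) + 7\right) = 7 + \left(-9 + 7\right) = 7 - 2 = 5$)
$\left(-260 + 264\right) + c = \left(-260 + 264\right) + 5 = 4 + 5 = 9$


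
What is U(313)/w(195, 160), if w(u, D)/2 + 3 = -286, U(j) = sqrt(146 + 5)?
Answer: -sqrt(151)/578 ≈ -0.021260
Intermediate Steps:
U(j) = sqrt(151)
w(u, D) = -578 (w(u, D) = -6 + 2*(-286) = -6 - 572 = -578)
U(313)/w(195, 160) = sqrt(151)/(-578) = sqrt(151)*(-1/578) = -sqrt(151)/578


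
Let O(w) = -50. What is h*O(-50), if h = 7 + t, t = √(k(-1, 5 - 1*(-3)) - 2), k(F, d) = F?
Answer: -350 - 50*I*√3 ≈ -350.0 - 86.603*I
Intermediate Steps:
t = I*√3 (t = √(-1 - 2) = √(-3) = I*√3 ≈ 1.732*I)
h = 7 + I*√3 ≈ 7.0 + 1.732*I
h*O(-50) = (7 + I*√3)*(-50) = -350 - 50*I*√3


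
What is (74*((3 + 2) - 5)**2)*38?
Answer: 0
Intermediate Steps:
(74*((3 + 2) - 5)**2)*38 = (74*(5 - 5)**2)*38 = (74*0**2)*38 = (74*0)*38 = 0*38 = 0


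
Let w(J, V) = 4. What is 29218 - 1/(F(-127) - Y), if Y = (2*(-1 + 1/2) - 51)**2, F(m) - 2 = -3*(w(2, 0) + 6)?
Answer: 79823577/2732 ≈ 29218.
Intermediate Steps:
F(m) = -28 (F(m) = 2 - 3*(4 + 6) = 2 - 3*10 = 2 - 30 = -28)
Y = 2704 (Y = (2*(-1 + 1/2) - 51)**2 = (2*(-1/2) - 51)**2 = (-1 - 51)**2 = (-52)**2 = 2704)
29218 - 1/(F(-127) - Y) = 29218 - 1/(-28 - 1*2704) = 29218 - 1/(-28 - 2704) = 29218 - 1/(-2732) = 29218 - 1*(-1/2732) = 29218 + 1/2732 = 79823577/2732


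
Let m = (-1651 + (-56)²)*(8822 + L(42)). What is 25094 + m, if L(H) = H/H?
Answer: 13127249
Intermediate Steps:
L(H) = 1
m = 13102155 (m = (-1651 + (-56)²)*(8822 + 1) = (-1651 + 3136)*8823 = 1485*8823 = 13102155)
25094 + m = 25094 + 13102155 = 13127249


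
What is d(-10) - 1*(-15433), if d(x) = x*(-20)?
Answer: 15633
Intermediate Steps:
d(x) = -20*x
d(-10) - 1*(-15433) = -20*(-10) - 1*(-15433) = 200 + 15433 = 15633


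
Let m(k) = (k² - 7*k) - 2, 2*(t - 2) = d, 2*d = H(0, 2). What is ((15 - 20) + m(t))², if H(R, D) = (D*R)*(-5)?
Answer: 289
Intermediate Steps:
H(R, D) = -5*D*R
d = 0 (d = (-5*2*0)/2 = (½)*0 = 0)
t = 2 (t = 2 + (½)*0 = 2 + 0 = 2)
m(k) = -2 + k² - 7*k
((15 - 20) + m(t))² = ((15 - 20) + (-2 + 2² - 7*2))² = (-5 + (-2 + 4 - 14))² = (-5 - 12)² = (-17)² = 289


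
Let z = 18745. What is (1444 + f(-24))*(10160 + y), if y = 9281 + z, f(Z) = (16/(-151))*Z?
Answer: 8340891608/151 ≈ 5.5238e+7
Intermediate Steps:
f(Z) = -16*Z/151 (f(Z) = (16*(-1/151))*Z = -16*Z/151)
y = 28026 (y = 9281 + 18745 = 28026)
(1444 + f(-24))*(10160 + y) = (1444 - 16/151*(-24))*(10160 + 28026) = (1444 + 384/151)*38186 = (218428/151)*38186 = 8340891608/151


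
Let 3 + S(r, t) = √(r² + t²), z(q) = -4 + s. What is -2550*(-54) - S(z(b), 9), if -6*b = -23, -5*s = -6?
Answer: 137703 - √2221/5 ≈ 1.3769e+5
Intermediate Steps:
s = 6/5 (s = -⅕*(-6) = 6/5 ≈ 1.2000)
b = 23/6 (b = -⅙*(-23) = 23/6 ≈ 3.8333)
z(q) = -14/5 (z(q) = -4 + 6/5 = -14/5)
S(r, t) = -3 + √(r² + t²)
-2550*(-54) - S(z(b), 9) = -2550*(-54) - (-3 + √((-14/5)² + 9²)) = 137700 - (-3 + √(196/25 + 81)) = 137700 - (-3 + √(2221/25)) = 137700 - (-3 + √2221/5) = 137700 + (3 - √2221/5) = 137703 - √2221/5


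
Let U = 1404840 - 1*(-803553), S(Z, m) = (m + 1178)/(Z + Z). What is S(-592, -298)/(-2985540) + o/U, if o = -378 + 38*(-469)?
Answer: -268053587359/32526678476952 ≈ -0.0082410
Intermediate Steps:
S(Z, m) = (1178 + m)/(2*Z) (S(Z, m) = (1178 + m)/((2*Z)) = (1178 + m)*(1/(2*Z)) = (1178 + m)/(2*Z))
U = 2208393 (U = 1404840 + 803553 = 2208393)
o = -18200 (o = -378 - 17822 = -18200)
S(-592, -298)/(-2985540) + o/U = ((½)*(1178 - 298)/(-592))/(-2985540) - 18200/2208393 = ((½)*(-1/592)*880)*(-1/2985540) - 18200*1/2208393 = -55/74*(-1/2985540) - 18200/2208393 = 11/44185992 - 18200/2208393 = -268053587359/32526678476952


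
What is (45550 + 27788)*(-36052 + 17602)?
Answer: -1353086100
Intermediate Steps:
(45550 + 27788)*(-36052 + 17602) = 73338*(-18450) = -1353086100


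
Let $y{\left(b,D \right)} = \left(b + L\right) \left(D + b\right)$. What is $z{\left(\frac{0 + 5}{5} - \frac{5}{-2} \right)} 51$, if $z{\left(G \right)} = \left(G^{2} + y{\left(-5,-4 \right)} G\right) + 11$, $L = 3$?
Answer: $\frac{17595}{4} \approx 4398.8$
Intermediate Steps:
$y{\left(b,D \right)} = \left(3 + b\right) \left(D + b\right)$ ($y{\left(b,D \right)} = \left(b + 3\right) \left(D + b\right) = \left(3 + b\right) \left(D + b\right)$)
$z{\left(G \right)} = 11 + G^{2} + 18 G$ ($z{\left(G \right)} = \left(G^{2} + \left(\left(-5\right)^{2} + 3 \left(-4\right) + 3 \left(-5\right) - -20\right) G\right) + 11 = \left(G^{2} + \left(25 - 12 - 15 + 20\right) G\right) + 11 = \left(G^{2} + 18 G\right) + 11 = 11 + G^{2} + 18 G$)
$z{\left(\frac{0 + 5}{5} - \frac{5}{-2} \right)} 51 = \left(11 + \left(\frac{0 + 5}{5} - \frac{5}{-2}\right)^{2} + 18 \left(\frac{0 + 5}{5} - \frac{5}{-2}\right)\right) 51 = \left(11 + \left(5 \cdot \frac{1}{5} - - \frac{5}{2}\right)^{2} + 18 \left(5 \cdot \frac{1}{5} - - \frac{5}{2}\right)\right) 51 = \left(11 + \left(1 + \frac{5}{2}\right)^{2} + 18 \left(1 + \frac{5}{2}\right)\right) 51 = \left(11 + \left(\frac{7}{2}\right)^{2} + 18 \cdot \frac{7}{2}\right) 51 = \left(11 + \frac{49}{4} + 63\right) 51 = \frac{345}{4} \cdot 51 = \frac{17595}{4}$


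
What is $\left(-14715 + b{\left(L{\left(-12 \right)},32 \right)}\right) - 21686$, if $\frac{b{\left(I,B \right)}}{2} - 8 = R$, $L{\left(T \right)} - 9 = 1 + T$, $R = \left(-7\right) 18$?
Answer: $-36637$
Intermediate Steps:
$R = -126$
$L{\left(T \right)} = 10 + T$ ($L{\left(T \right)} = 9 + \left(1 + T\right) = 10 + T$)
$b{\left(I,B \right)} = -236$ ($b{\left(I,B \right)} = 16 + 2 \left(-126\right) = 16 - 252 = -236$)
$\left(-14715 + b{\left(L{\left(-12 \right)},32 \right)}\right) - 21686 = \left(-14715 - 236\right) - 21686 = -14951 - 21686 = -36637$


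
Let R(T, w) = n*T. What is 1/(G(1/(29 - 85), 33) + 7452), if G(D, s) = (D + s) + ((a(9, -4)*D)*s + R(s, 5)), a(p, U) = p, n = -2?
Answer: 28/207583 ≈ 0.00013489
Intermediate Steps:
R(T, w) = -2*T
G(D, s) = D - s + 9*D*s (G(D, s) = (D + s) + ((9*D)*s - 2*s) = (D + s) + (9*D*s - 2*s) = (D + s) + (-2*s + 9*D*s) = D - s + 9*D*s)
1/(G(1/(29 - 85), 33) + 7452) = 1/((1/(29 - 85) - 1*33 + 9*33/(29 - 85)) + 7452) = 1/((1/(-56) - 33 + 9*33/(-56)) + 7452) = 1/((-1/56 - 33 + 9*(-1/56)*33) + 7452) = 1/((-1/56 - 33 - 297/56) + 7452) = 1/(-1073/28 + 7452) = 1/(207583/28) = 28/207583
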